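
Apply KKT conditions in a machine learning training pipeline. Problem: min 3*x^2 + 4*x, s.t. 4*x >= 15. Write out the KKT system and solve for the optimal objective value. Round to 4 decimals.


Step 1: Try lambda = 0 (constraint inactive).
x_unc = -4/(2*3) = -0.6667
Check: 4*-0.6667 = -2.6668 < 15 -- violated!
Step 2: Constraint must be active: 4*x = 15
x* = 15/4 = 3.75
lambda = (2*3*3.75 + 4)/4 = 6.625
Step 3: Compute optimal value.
f(x*) = 3*3.75^2 + 4*3.75 = 57.1875


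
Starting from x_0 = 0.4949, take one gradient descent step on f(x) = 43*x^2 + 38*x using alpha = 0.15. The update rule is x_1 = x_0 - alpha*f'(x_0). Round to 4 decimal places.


We compute the gradient at x_0 and apply the update.
f'(x) = 86*x + 38
f'(0.4949) = 86*0.4949 + 38 = 80.5614
x_1 = 0.4949 - 0.15*80.5614 = -11.5893


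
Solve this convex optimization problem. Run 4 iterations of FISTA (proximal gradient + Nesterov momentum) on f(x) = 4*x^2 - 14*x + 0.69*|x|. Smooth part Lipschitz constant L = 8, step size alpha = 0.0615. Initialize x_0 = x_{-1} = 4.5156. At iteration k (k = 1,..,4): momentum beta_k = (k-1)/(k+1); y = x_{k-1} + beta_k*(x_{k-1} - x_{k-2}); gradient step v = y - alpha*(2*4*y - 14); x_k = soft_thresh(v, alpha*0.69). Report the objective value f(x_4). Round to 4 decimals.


FISTA on f(x) = 4*x^2 - 14*x + 0.69*|x|
L = 8, alpha = 0.0615
Iteration 1: beta = 0.0, y = 4.5156 + 0.0*(4.5156 - 4.5156) = 4.5156
  grad(y) = 22.1248, v = y - alpha*grad = 3.1549
  prox(v) = soft_thresh(3.1549, 0.0424) = 3.1125
Iteration 2: beta = 0.3333, y = 3.1125 + 0.3333*(3.1125 - 4.5156) = 2.6448
  grad(y) = 7.1583, v = y - alpha*grad = 2.2046
  prox(v) = soft_thresh(2.2046, 0.0424) = 2.1621
Iteration 3: beta = 0.5, y = 2.1621 + 0.5*(2.1621 - 3.1125) = 1.6869
  grad(y) = -0.5046, v = y - alpha*grad = 1.718
  prox(v) = soft_thresh(1.718, 0.0424) = 1.6755
Iteration 4: beta = 0.6, y = 1.6755 + 0.6*(1.6755 - 2.1621) = 1.3836
  grad(y) = -2.9314, v = y - alpha*grad = 1.5639
  prox(v) = soft_thresh(1.5639, 0.0424) = 1.5214
f(x_4) = 4*1.5214^2 - 14*1.5214 + 0.69*|1.5214| = -10.9912


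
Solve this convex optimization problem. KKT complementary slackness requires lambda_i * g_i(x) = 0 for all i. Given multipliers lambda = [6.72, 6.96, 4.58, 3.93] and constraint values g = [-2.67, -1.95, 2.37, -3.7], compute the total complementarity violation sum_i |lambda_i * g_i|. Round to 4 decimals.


KKT complementary slackness check:
lambda_1 * g_1 = 6.72 * -2.67 = -17.9424
lambda_2 * g_2 = 6.96 * -1.95 = -13.572
lambda_3 * g_3 = 4.58 * 2.37 = 10.8546
lambda_4 * g_4 = 3.93 * -3.7 = -14.541
Total violation = 17.9424 + 13.572 + 10.8546 + 14.541 = 56.91


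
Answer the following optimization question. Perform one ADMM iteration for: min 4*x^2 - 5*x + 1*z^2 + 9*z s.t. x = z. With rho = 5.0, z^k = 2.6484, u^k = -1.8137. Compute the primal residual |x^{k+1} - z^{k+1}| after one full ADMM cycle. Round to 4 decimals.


ADMM iteration with rho = 5.0, z^k = 2.6484, u^k = -1.8137
Step 1: x-update.
Minimize 4*x^2 - 5*x + (5.0/2)*(x - 2.6484 - 1.8137)^2
FOC: (2*4 + 5.0)*x = 5 + 5.0*(2.6484 + 1.8137)
x^{k+1} = 2.1008
Step 2: z-update.
Minimize 1*z^2 + 9*z + (5.0/2)*(2.1008 - z - 1.8137)^2
FOC: (2*1 + 5.0)*z = -9 + 5.0*(2.1008 - 1.8137)
z^{k+1} = -1.0806
Step 3: u-update.
u^{k+1} = -1.8137 + 2.1008 + 1.0806 = 1.3677
Step 4: Primal residual = |2.1008 + 1.0806| = 3.1814


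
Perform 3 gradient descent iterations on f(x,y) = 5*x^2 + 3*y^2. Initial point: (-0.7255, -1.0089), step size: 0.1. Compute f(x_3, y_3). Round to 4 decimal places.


Gradient descent on f(x,y) = 5*x^2 + 3*y^2.
Starting point: (-0.7255, -1.0089), alpha = 0.1
Step 1: grad_x = 2*5*-0.7255 = -7.255, grad_y = 2*3*-1.0089 = -6.0534
  x_1 = -0.7255 - 0.1*-7.255 = 0.0
  y_1 = -1.0089 - 0.1*-6.0534 = -0.4036
Step 2: grad_x = 2*5*0.0 = 0.0, grad_y = 2*3*-0.4036 = -2.4214
  x_2 = 0.0 - 0.1*0.0 = 0.0
  y_2 = -0.4036 - 0.1*-2.4214 = -0.1614
Step 3: grad_x = 2*5*0.0 = 0.0, grad_y = 2*3*-0.1614 = -0.9685
  x_3 = 0.0 - 0.1*0.0 = 0.0
  y_3 = -0.1614 - 0.1*-0.9685 = -0.0646
f(0.0, -0.0646) = 5*0.0^2 + 3*(-0.0646)^2 = 0.0125


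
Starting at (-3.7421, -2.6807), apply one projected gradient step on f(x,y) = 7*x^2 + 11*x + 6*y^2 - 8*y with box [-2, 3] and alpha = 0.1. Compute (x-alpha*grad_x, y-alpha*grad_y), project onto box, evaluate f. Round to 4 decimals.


Step 1: Compute gradient at (-3.7421, -2.6807).
grad_x = 2*7*-3.7421 + 11 = -41.3894
grad_y = 2*6*-2.6807 - 8 = -40.1684
Step 2: Gradient step.
x_raw = -3.7421 - 0.1*-41.3894 = 0.3968
y_raw = -2.6807 - 0.1*-40.1684 = 1.3361
Step 3: Project onto [-2, 3].
x_proj = clip(0.3968) = 0.3968
y_proj = clip(1.3361) = 1.3361
Step 4: Evaluate f.
f(0.3968, 1.3361) = 5.4901


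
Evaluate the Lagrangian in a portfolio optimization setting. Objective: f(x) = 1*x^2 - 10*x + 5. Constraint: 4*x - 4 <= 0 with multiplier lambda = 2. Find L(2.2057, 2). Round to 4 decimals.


Step 1: Evaluate f(x).
f(2.2057) = 1*2.2057^2 - 10*2.2057 + 5 = -12.1919
Step 2: Evaluate g(x).
g(2.2057) = 4*2.2057 - 4 = 4.8228
Step 3: Compute Lagrangian.
L = -12.1919 + 2*4.8228 = -2.5463


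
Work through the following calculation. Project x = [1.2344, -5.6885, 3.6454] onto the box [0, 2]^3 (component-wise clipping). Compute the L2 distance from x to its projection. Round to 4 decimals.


Project each component onto [0, 2].
clip(1.2344) = 1.2344, clip(-5.6885) = 0.0, clip(3.6454) = 2.0
Projection = [1.2344, 0.0, 2.0]
Squared diffs: [0.0, 32.359, 2.7073]
Distance = sqrt(35.0663) = 5.9217


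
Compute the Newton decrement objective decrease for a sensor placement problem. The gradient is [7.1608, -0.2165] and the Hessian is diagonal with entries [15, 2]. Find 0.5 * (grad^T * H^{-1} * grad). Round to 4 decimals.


Step 1: H is diagonal, so H^(-1) * g = [0.4774, -0.1083].
Step 2: g^T H^(-1) g = sum_i g_i^2 / H_ii
  = (7.1608)^2/15 + (-0.2165)^2/2
  = 3.4185 + 0.0234 = 3.4419
Step 3: Objective decrease = 0.5 * g^T H^(-1) g = 1.721


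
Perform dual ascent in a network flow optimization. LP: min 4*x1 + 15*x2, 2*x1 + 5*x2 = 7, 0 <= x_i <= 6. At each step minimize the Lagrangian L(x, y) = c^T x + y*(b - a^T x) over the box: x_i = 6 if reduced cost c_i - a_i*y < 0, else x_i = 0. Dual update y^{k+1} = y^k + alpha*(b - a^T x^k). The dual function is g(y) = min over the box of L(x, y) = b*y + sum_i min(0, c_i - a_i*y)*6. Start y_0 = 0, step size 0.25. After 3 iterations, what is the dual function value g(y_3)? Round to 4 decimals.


Dual ascent for LP: min 4*x1 + 15*x2, 2*x1 + 5*x2 = 7, 0 <= x_i <= 6
Step 1: y^k = 0.0, reduced costs: (4.0, 15.0)
  x^k = (0.0, 0.0), subgradient = b - a^T x = 7.0
  y^{k+1} = 0.0 + 0.25*7.0 = 1.75
Step 2: y^k = 1.75, reduced costs: (0.5, 6.25)
  x^k = (0.0, 0.0), subgradient = b - a^T x = 7.0
  y^{k+1} = 1.75 + 0.25*7.0 = 3.5
Step 3: y^k = 3.5, reduced costs: (-3.0, -2.5)
  x^k = (6.0, 6.0), subgradient = b - a^T x = -35.0
  y^{k+1} = 3.5 + 0.25*-35.0 = -5.25
Dual objective at y_3 = -5.25: reduced costs (14.5, 41.25), box minimizer x = (0.0, 0.0)
g(y_3) = b*y + (c1 - a1*y)*x1 + (c2 - a2*y)*x2 = 7*(-5.25) + 14.5*0.0 + 41.25*0.0 = -36.75 + 0.0 + 0.0 = -36.75


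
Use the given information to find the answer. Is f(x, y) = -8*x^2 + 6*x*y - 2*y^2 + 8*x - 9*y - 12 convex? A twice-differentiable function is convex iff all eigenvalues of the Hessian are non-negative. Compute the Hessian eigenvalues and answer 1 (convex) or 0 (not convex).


The Hessian of f(x,y) = -8*x^2 + 6*x*y - 2*y^2 + 8*x - 9*y - 12 is:
H = [[-16, 6], [6, -4]]
Trace = -16 - 4 = -20
Determinant = -16*-4 - (6)^2 = 28
Discriminant = (-20)^2 - 4*28 = 288.0
Eigenvalues: lambda_1 = -18.4853, lambda_2 = -1.5147
The function is not convex.

0


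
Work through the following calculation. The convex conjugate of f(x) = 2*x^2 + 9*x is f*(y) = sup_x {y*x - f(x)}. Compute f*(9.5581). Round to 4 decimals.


f*(y) = sup_x {y*x - a*x^2 - b*x} = sup_x {(y-b)*x - a*x^2}
FOC: (y - b) - 2a*x = 0 => x* = (y - b)/(2a)
x* = (9.5581 - 9)/(2*2) = 0.1395
f*(9.5581) = (y-b)^2/(4a) = (9.5581 - 9)^2/(4*2)
= 0.3115/8 = 0.0389


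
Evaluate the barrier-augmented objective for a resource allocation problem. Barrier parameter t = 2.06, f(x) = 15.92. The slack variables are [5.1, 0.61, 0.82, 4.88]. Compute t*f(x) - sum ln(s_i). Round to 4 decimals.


Step 1: Compute log-barrier.
ln values: [1.6292, -0.4943, -0.1985, 1.5851]
phi = -(1.6292 - 0.4943 - 0.1985 + 1.5851) = -2.5216
Step 2: Compute augmented objective.
t*f(x) = 2.06*15.92 = 32.7952
Total = 32.7952 - 2.5216 = 30.2736


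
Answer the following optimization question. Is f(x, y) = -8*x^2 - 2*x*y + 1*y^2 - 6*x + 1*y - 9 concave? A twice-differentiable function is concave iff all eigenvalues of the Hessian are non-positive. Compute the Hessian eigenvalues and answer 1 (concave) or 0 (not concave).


The Hessian of f(x,y) = -8*x^2 - 2*x*y + 1*y^2 - 6*x + 1*y - 9 is:
H = [[-16, -2], [-2, 2]]
Trace = -16 + 2 = -14
Determinant = -16*2 - (-2)^2 = -36
Discriminant = (-14)^2 - 4*-36 = 340.0
Eigenvalues: lambda_1 = -16.2195, lambda_2 = 2.2195
The function is not concave.

0


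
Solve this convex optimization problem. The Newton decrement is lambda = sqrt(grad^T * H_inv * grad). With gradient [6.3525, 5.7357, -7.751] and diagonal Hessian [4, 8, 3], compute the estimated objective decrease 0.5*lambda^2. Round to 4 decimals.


Step 1: H is diagonal, so H^(-1) * g = [1.5881, 0.717, -2.5837].
Step 2: g^T H^(-1) g = sum_i g_i^2 / H_ii
  = (6.3525)^2/4 + (5.7357)^2/8 + (-7.751)^2/3
  = 10.0886 + 4.1123 + 20.026 = 34.2268
Step 3: Objective decrease = 0.5 * g^T H^(-1) g = 17.1134


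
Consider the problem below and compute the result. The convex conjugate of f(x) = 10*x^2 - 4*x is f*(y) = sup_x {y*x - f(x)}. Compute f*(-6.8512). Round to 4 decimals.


f*(y) = sup_x {y*x - a*x^2 - b*x} = sup_x {(y-b)*x - a*x^2}
FOC: (y - b) - 2a*x = 0 => x* = (y - b)/(2a)
x* = (-6.8512 + 4)/(2*10) = -0.1426
f*(-6.8512) = (y-b)^2/(4a) = (-6.8512 + 4)^2/(4*10)
= 8.1293/40 = 0.2032


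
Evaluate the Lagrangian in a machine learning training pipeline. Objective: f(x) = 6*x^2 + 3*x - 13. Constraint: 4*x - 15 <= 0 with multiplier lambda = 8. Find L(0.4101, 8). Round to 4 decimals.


Step 1: Evaluate f(x).
f(0.4101) = 6*0.4101^2 + 3*0.4101 - 13 = -10.7606
Step 2: Evaluate g(x).
g(0.4101) = 4*0.4101 - 15 = -13.3596
Step 3: Compute Lagrangian.
L = -10.7606 + 8*-13.3596 = -117.6374


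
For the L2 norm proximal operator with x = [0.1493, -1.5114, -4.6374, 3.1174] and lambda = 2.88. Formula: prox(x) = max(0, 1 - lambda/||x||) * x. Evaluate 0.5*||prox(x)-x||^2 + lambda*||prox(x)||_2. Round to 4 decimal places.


Step 1: Compute ||x||.
||x|| = 5.7905
Step 2: Compute scaling factor.
scale = max(0, 1 - 2.88/5.7905) = 0.5026
Step 3: prox(x) = [0.075, -0.7597, -2.3309, 1.5669]
||prox(x)|| = 2.9105
Step 4: Proximal objective.
0.5*||prox-x||^2 = 4.1472
lambda*||prox|| = 8.3822
Total = 12.5295


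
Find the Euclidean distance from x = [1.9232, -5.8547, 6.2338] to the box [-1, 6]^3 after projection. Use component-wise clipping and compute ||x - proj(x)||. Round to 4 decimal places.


Project each component onto [-1, 6].
clip(1.9232) = 1.9232, clip(-5.8547) = -1.0, clip(6.2338) = 6.0
Projection = [1.9232, -1.0, 6.0]
Squared diffs: [0.0, 23.5681, 0.0547]
Distance = sqrt(23.6228) = 4.8603


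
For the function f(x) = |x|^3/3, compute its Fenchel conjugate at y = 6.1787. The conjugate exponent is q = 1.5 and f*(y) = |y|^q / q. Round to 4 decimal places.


The conjugate exponent q satisfies 1/p + 1/q = 1.
p = 3, so q = 3/(3 - 1) = 1.5
|y|^q = 6.1787^1.5 = 15.3584
f*(6.1787) = 15.3584 / 1.5 = 10.2389


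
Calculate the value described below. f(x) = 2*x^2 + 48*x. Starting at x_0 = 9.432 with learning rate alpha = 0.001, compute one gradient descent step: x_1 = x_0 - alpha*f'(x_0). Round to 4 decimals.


We compute the gradient at x_0 and apply the update.
f'(x) = 4*x + 48
f'(9.432) = 4*9.432 + 48 = 85.728
x_1 = 9.432 - 0.001*85.728 = 9.3463


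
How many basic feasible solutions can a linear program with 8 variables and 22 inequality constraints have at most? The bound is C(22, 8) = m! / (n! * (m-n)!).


Each vertex corresponds to some choice of n active constraints out of m, so the number of vertices is at most C(m, n) = m! / (n!(m-n)!).
m = 22, n = 8
Numerator: 22 * 21 * 20 * 19 * 18 * 17 * 16 * 15
Denominator: 8! = 40320
C(22, 8) = 319770


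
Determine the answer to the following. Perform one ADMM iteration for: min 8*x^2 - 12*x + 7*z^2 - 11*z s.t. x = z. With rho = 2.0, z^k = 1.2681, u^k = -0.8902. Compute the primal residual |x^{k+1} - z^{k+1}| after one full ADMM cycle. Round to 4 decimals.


ADMM iteration with rho = 2.0, z^k = 1.2681, u^k = -0.8902
Step 1: x-update.
Minimize 8*x^2 - 12*x + (2.0/2)*(x - 1.2681 - 0.8902)^2
FOC: (2*8 + 2.0)*x = 12 + 2.0*(1.2681 + 0.8902)
x^{k+1} = 0.9065
Step 2: z-update.
Minimize 7*z^2 - 11*z + (2.0/2)*(0.9065 - z - 0.8902)^2
FOC: (2*7 + 2.0)*z = 11 + 2.0*(0.9065 - 0.8902)
z^{k+1} = 0.6895
Step 3: u-update.
u^{k+1} = -0.8902 + 0.9065 - 0.6895 = -0.6733
Step 4: Primal residual = |0.9065 - 0.6895| = 0.2169


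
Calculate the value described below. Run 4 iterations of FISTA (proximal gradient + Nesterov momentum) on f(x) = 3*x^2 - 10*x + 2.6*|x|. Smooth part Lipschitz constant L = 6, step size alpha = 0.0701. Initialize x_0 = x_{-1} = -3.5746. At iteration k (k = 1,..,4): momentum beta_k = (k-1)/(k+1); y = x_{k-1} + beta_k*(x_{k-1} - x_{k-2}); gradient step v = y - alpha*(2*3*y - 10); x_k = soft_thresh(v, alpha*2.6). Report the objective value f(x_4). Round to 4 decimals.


FISTA on f(x) = 3*x^2 - 10*x + 2.6*|x|
L = 6, alpha = 0.0701
Iteration 1: beta = 0.0, y = -3.5746 + 0.0*(-3.5746 + 3.5746) = -3.5746
  grad(y) = -31.4476, v = y - alpha*grad = -1.3701
  prox(v) = soft_thresh(-1.3701, 0.1823) = -1.1879
Iteration 2: beta = 0.3333, y = -1.1879 + 0.3333*(-1.1879 + 3.5746) = -0.3923
  grad(y) = -12.3537, v = y - alpha*grad = 0.4737
  prox(v) = soft_thresh(0.4737, 0.1823) = 0.2915
Iteration 3: beta = 0.5, y = 0.2915 + 0.5*(0.2915 + 1.1879) = 1.0311
  grad(y) = -3.8134, v = y - alpha*grad = 1.2984
  prox(v) = soft_thresh(1.2984, 0.1823) = 1.1162
Iteration 4: beta = 0.6, y = 1.1162 + 0.6*(1.1162 - 0.2915) = 1.611
  grad(y) = -0.3341, v = y - alpha*grad = 1.6344
  prox(v) = soft_thresh(1.6344, 0.1823) = 1.4521
f(x_4) = 3*1.4521^2 - 10*1.4521 + 2.6*|1.4521| = -4.4197


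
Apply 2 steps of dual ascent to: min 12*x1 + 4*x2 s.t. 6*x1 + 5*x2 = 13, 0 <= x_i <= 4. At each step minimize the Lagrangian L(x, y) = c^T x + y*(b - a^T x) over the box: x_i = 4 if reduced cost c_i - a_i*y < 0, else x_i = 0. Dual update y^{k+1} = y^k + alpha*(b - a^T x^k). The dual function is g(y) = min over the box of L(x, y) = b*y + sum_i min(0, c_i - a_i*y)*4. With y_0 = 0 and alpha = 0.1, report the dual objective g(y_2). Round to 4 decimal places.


Dual ascent for LP: min 12*x1 + 4*x2, 6*x1 + 5*x2 = 13, 0 <= x_i <= 4
Step 1: y^k = 0.0, reduced costs: (12.0, 4.0)
  x^k = (0.0, 0.0), subgradient = b - a^T x = 13.0
  y^{k+1} = 0.0 + 0.1*13.0 = 1.3
Step 2: y^k = 1.3, reduced costs: (4.2, -2.5)
  x^k = (0.0, 4.0), subgradient = b - a^T x = -7.0
  y^{k+1} = 1.3 + 0.1*-7.0 = 0.6
Dual objective at y_2 = 0.6: reduced costs (8.4, 1.0), box minimizer x = (0.0, 0.0)
g(y_2) = b*y + (c1 - a1*y)*x1 + (c2 - a2*y)*x2 = 13*0.6 + 8.4*0.0 + 1.0*0.0 = 7.8 + 0.0 + 0.0 = 7.8


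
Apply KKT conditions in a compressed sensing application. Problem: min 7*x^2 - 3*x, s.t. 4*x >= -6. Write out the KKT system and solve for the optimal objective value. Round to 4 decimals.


Step 1: Try lambda = 0 (constraint inactive).
Stationarity: 2*7*x - 3 = 0
x* = 3/(2*7) = 3/14 = 0.2143 (rounded; the exact value 3/14 is used below)
Check constraint: 4*0.2143 = 0.8572 >= -6 -- satisfied.
Step 2: Compute optimal value.
f(x*) = 7*(3/14)^2 - 3*(3/14) = -0.3214


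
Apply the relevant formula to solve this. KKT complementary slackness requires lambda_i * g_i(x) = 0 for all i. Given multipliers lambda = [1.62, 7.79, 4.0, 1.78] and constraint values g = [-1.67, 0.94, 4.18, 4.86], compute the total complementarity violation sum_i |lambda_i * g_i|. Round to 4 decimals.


KKT complementary slackness check:
lambda_1 * g_1 = 1.62 * -1.67 = -2.7054
lambda_2 * g_2 = 7.79 * 0.94 = 7.3226
lambda_3 * g_3 = 4.0 * 4.18 = 16.72
lambda_4 * g_4 = 1.78 * 4.86 = 8.6508
Total violation = 2.7054 + 7.3226 + 16.72 + 8.6508 = 35.3988


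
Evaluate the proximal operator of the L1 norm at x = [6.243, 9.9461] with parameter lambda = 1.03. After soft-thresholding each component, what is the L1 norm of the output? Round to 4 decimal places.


Soft-thresholding with lambda = 1.03:
prox(6.243) = sign(6.243)*max(|6.243| - 1.03, 0) = 5.213
prox(9.9461) = sign(9.9461)*max(|9.9461| - 1.03, 0) = 8.9161
prox(x) = [5.213, 8.9161]
||prox(x)||_1 = 5.213 + 8.9161 = 14.1291


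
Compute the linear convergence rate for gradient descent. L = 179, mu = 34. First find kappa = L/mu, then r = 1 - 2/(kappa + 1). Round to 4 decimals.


Step 1: Compute the condition number.
kappa = L/mu = 179/34 = 5.2647
Step 2: Compute the convergence rate.
r = 1 - 2/(kappa + 1) = 1 - 2*mu/(L + mu) = (L - mu)/(L + mu) = 145/213 = 0.6808


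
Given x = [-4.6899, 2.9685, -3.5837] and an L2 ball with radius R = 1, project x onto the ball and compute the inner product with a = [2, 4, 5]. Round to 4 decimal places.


Step 1: Compute ||x|| (intermediates to 6 decimals).
||x|| = sqrt((-4.6899)^2 + 2.9685^2 + (-3.5837)^2) = 6.606819
Step 2: Project.
Since ||x|| > R, scale = R/||x|| = 1/6.606819 = 0.151359, proj(x) = scale * x
proj(x) = [-0.709859, 0.449309, -0.542425]
Step 3: Dot product.
a^T * proj(x) = 2*(-0.709859) + 4*0.449309 + 5*(-0.542425) = -2.3346


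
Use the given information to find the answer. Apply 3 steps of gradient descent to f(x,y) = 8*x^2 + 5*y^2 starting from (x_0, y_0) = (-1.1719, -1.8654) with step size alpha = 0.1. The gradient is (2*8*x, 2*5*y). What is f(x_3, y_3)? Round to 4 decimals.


Gradient descent on f(x,y) = 8*x^2 + 5*y^2.
Starting point: (-1.1719, -1.8654), alpha = 0.1
Step 1: grad_x = 2*8*-1.1719 = -18.7504, grad_y = 2*5*-1.8654 = -18.654
  x_1 = -1.1719 - 0.1*-18.7504 = 0.7031
  y_1 = -1.8654 - 0.1*-18.654 = 0.0
Step 2: grad_x = 2*8*0.7031 = 11.2502, grad_y = 2*5*0.0 = 0.0
  x_2 = 0.7031 - 0.1*11.2502 = -0.4219
  y_2 = 0.0 - 0.1*0.0 = 0.0
Step 3: grad_x = 2*8*-0.4219 = -6.7501, grad_y = 2*5*0.0 = 0.0
  x_3 = -0.4219 - 0.1*-6.7501 = 0.2531
  y_3 = 0.0 - 0.1*0.0 = 0.0
f(0.2531, 0.0) = 8*0.2531^2 + 5*0.0^2 = 0.5126


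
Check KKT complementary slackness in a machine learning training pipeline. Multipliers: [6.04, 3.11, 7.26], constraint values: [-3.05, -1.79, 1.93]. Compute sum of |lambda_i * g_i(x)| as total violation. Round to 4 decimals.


KKT complementary slackness check:
lambda_1 * g_1 = 6.04 * -3.05 = -18.422
lambda_2 * g_2 = 3.11 * -1.79 = -5.5669
lambda_3 * g_3 = 7.26 * 1.93 = 14.0118
Total violation = 18.422 + 5.5669 + 14.0118 = 38.0007


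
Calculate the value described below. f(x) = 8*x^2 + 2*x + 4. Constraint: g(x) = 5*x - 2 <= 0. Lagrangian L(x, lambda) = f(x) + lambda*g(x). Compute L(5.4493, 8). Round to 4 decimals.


Step 1: Evaluate f(x).
f(5.4493) = 8*5.4493^2 + 2*5.4493 + 4 = 252.4576
Step 2: Evaluate g(x).
g(5.4493) = 5*5.4493 - 2 = 25.2465
Step 3: Compute Lagrangian.
L = 252.4576 + 8*25.2465 = 454.4296


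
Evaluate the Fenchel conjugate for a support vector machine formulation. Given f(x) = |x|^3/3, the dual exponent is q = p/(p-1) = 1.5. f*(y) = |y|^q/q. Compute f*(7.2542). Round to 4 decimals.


The conjugate exponent q satisfies 1/p + 1/q = 1.
p = 3, so q = 3/(3 - 1) = 1.5
|y|^q = 7.2542^1.5 = 19.5382
f*(7.2542) = 19.5382 / 1.5 = 13.0255


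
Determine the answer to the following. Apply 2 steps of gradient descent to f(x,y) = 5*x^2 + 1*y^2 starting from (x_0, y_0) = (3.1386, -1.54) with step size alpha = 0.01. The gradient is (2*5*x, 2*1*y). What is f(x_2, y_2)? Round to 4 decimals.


Gradient descent on f(x,y) = 5*x^2 + 1*y^2.
Starting point: (3.1386, -1.54), alpha = 0.01
Step 1: grad_x = 2*5*3.1386 = 31.386, grad_y = 2*1*-1.54 = -3.08
  x_1 = 3.1386 - 0.01*31.386 = 2.8247
  y_1 = -1.54 - 0.01*-3.08 = -1.5092
Step 2: grad_x = 2*5*2.8247 = 28.2474, grad_y = 2*1*-1.5092 = -3.0184
  x_2 = 2.8247 - 0.01*28.2474 = 2.5423
  y_2 = -1.5092 - 0.01*-3.0184 = -1.479
f(2.5423, -1.479) = 5*2.5423^2 + 1*(-1.479)^2 = 34.5031


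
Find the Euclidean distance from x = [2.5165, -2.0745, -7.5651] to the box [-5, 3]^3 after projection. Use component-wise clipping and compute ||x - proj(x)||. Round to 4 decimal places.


Project each component onto [-5, 3].
clip(2.5165) = 2.5165, clip(-2.0745) = -2.0745, clip(-7.5651) = -5.0
Projection = [2.5165, -2.0745, -5.0]
Squared diffs: [0.0, 0.0, 6.5797]
Distance = sqrt(6.5797) = 2.5651


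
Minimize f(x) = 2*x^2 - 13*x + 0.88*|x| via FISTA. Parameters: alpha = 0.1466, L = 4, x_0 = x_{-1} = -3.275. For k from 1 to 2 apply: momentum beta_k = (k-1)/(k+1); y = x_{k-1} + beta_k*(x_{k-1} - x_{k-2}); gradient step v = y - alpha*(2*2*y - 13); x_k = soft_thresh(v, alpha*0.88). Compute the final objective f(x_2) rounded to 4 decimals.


FISTA on f(x) = 2*x^2 - 13*x + 0.88*|x|
L = 4, alpha = 0.1466
Iteration 1: beta = 0.0, y = -3.275 + 0.0*(-3.275 + 3.275) = -3.275
  grad(y) = -26.1, v = y - alpha*grad = 0.5513
  prox(v) = soft_thresh(0.5513, 0.129) = 0.4223
Iteration 2: beta = 0.3333, y = 0.4223 + 0.3333*(0.4223 + 3.275) = 1.6547
  grad(y) = -6.3813, v = y - alpha*grad = 2.5902
  prox(v) = soft_thresh(2.5902, 0.129) = 2.4612
f(x_2) = 2*2.4612^2 - 13*2.4612 + 0.88*|2.4612| = -17.7146


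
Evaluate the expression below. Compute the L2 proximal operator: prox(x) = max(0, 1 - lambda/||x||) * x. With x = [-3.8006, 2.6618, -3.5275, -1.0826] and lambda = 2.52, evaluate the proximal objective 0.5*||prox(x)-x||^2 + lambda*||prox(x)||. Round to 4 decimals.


Step 1: Compute ||x||.
||x|| = 5.9283
Step 2: Compute scaling factor.
scale = max(0, 1 - 2.52/5.9283) = 0.5749
Step 3: prox(x) = [-2.185, 1.5303, -2.028, -0.6224]
||prox(x)|| = 3.4083
Step 4: Proximal objective.
0.5*||prox-x||^2 = 3.1752
lambda*||prox|| = 8.5889
Total = 11.7642


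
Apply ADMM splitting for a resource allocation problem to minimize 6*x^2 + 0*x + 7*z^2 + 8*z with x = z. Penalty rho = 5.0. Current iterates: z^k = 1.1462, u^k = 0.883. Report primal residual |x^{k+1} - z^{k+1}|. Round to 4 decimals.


ADMM iteration with rho = 5.0, z^k = 1.1462, u^k = 0.883
Step 1: x-update.
Minimize 6*x^2 + 0*x + (5.0/2)*(x - 1.1462 + 0.883)^2
FOC: (2*6 + 5.0)*x = 0 + 5.0*(1.1462 - 0.883)
x^{k+1} = 0.0774
Step 2: z-update.
Minimize 7*z^2 + 8*z + (5.0/2)*(0.0774 - z + 0.883)^2
FOC: (2*7 + 5.0)*z = -8 + 5.0*(0.0774 + 0.883)
z^{k+1} = -0.1683
Step 3: u-update.
u^{k+1} = 0.883 + 0.0774 + 0.1683 = 1.1287
Step 4: Primal residual = |0.0774 + 0.1683| = 0.2457


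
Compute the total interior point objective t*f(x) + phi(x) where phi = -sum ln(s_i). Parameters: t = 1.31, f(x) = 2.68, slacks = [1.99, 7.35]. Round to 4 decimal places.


Step 1: Compute log-barrier.
ln values: [0.6881, 1.9947]
phi = -(0.6881 + 1.9947) = -2.6828
Step 2: Compute augmented objective.
t*f(x) = 1.31*2.68 = 3.5108
Total = 3.5108 - 2.6828 = 0.828


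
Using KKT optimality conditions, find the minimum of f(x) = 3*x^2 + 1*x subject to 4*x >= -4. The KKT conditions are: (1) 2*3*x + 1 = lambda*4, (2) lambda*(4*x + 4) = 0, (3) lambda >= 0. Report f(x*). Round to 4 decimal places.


Step 1: Try lambda = 0 (constraint inactive).
Stationarity: 2*3*x + 1 = 0
x* = -1/(2*3) = -1/6 = -0.1667 (rounded; the exact value -1/6 is used below)
Check constraint: 4*-0.1667 = -0.6668 >= -4 -- satisfied.
Step 2: Compute optimal value.
f(x*) = 3*(-1/6)^2 + 1*(-1/6) = -0.0833


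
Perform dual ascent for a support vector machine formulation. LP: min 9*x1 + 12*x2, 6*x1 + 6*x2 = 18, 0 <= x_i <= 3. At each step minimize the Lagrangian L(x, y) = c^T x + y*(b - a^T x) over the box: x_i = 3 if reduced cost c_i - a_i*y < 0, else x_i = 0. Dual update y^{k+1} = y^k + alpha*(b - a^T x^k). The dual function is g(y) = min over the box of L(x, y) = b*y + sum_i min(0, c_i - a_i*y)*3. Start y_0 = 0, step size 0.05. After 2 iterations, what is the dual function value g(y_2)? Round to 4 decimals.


Dual ascent for LP: min 9*x1 + 12*x2, 6*x1 + 6*x2 = 18, 0 <= x_i <= 3
Step 1: y^k = 0.0, reduced costs: (9.0, 12.0)
  x^k = (0.0, 0.0), subgradient = b - a^T x = 18.0
  y^{k+1} = 0.0 + 0.05*18.0 = 0.9
Step 2: y^k = 0.9, reduced costs: (3.6, 6.6)
  x^k = (0.0, 0.0), subgradient = b - a^T x = 18.0
  y^{k+1} = 0.9 + 0.05*18.0 = 1.8
Dual objective at y_2 = 1.8: reduced costs (-1.8, 1.2), box minimizer x = (3.0, 0.0)
g(y_2) = b*y + (c1 - a1*y)*x1 + (c2 - a2*y)*x2 = 18*1.8 + (-1.8)*3.0 + 1.2*0.0 = 32.4 - 5.4 + 0.0 = 27.0


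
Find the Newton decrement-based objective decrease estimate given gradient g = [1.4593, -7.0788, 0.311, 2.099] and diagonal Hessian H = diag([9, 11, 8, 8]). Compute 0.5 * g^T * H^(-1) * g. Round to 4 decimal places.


Step 1: H is diagonal, so H^(-1) * g = [0.1621, -0.6435, 0.0389, 0.2624].
Step 2: g^T H^(-1) g = sum_i g_i^2 / H_ii
  = (1.4593)^2/9 + (-7.0788)^2/11 + (0.311)^2/8 + (2.099)^2/8
  = 0.2366 + 4.5554 + 0.0121 + 0.5507 = 5.3548
Step 3: Objective decrease = 0.5 * g^T H^(-1) g = 2.6774


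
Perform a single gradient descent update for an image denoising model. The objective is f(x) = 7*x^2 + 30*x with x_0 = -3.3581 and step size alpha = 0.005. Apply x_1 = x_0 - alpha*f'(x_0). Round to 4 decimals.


We compute the gradient at x_0 and apply the update.
f'(x) = 14*x + 30
f'(-3.3581) = 14*-3.3581 + 30 = -17.0134
x_1 = -3.3581 - 0.005*-17.0134 = -3.273


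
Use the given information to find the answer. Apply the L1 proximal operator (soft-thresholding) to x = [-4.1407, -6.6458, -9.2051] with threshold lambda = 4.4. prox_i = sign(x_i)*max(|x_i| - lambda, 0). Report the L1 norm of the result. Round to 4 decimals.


Soft-thresholding with lambda = 4.4:
prox(-4.1407) = sign(-4.1407)*max(|-4.1407| - 4.4, 0) = 0.0
prox(-6.6458) = sign(-6.6458)*max(|-6.6458| - 4.4, 0) = -2.2458
prox(-9.2051) = sign(-9.2051)*max(|-9.2051| - 4.4, 0) = -4.8051
prox(x) = [0.0, -2.2458, -4.8051]
||prox(x)||_1 = 0.0 + 2.2458 + 4.8051 = 7.0509


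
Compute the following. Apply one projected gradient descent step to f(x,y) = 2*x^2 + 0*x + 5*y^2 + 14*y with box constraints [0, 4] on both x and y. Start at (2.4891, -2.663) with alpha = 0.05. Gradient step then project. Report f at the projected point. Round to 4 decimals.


Step 1: Compute gradient at (2.4891, -2.663).
grad_x = 2*2*2.4891 + 0 = 9.9564
grad_y = 2*5*-2.663 + 14 = -12.63
Step 2: Gradient step.
x_raw = 2.4891 - 0.05*9.9564 = 1.9913
y_raw = -2.663 - 0.05*-12.63 = -2.0315
Step 3: Project onto [0, 4].
x_proj = clip(1.9913) = 1.9913
y_proj = clip(-2.0315) = 0.0
Step 4: Evaluate f.
f(1.9913, 0.0) = 7.9304


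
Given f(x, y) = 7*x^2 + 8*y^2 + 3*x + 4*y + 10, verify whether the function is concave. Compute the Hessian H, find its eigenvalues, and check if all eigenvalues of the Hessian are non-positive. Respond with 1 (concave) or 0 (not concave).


The Hessian of f(x,y) = 7*x^2 + 8*y^2 + 3*x + 4*y + 10 is:
H = [[14, 0], [0, 16]]
Trace = 14 + 16 = 30
Determinant = 14*16 - (0)^2 = 224
Discriminant = (30)^2 - 4*224 = 4.0
Eigenvalues: lambda_1 = 14.0, lambda_2 = 16.0
The function is not concave.

0


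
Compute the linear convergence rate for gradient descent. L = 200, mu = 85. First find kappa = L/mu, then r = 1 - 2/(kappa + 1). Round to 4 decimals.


Step 1: Compute the condition number.
kappa = L/mu = 200/85 = 2.3529
Step 2: Compute the convergence rate.
r = 1 - 2/(kappa + 1) = 1 - 2*mu/(L + mu) = (L - mu)/(L + mu) = 115/285 = 0.4035


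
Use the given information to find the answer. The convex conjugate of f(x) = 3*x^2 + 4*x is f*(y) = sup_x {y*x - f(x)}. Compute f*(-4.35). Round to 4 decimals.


f*(y) = sup_x {y*x - a*x^2 - b*x} = sup_x {(y-b)*x - a*x^2}
FOC: (y - b) - 2a*x = 0 => x* = (y - b)/(2a)
x* = (-4.35 - 4)/(2*3) = -1.3917
f*(-4.35) = (y-b)^2/(4a) = (-4.35 - 4)^2/(4*3)
= 69.7225/12 = 5.8102


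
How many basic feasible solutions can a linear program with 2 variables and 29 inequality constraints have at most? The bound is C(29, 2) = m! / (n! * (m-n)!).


Each vertex corresponds to some choice of n active constraints out of m, so the number of vertices is at most C(m, n) = m! / (n!(m-n)!).
m = 29, n = 2
Numerator: 29 * 28
Denominator: 2! = 2
C(29, 2) = 406


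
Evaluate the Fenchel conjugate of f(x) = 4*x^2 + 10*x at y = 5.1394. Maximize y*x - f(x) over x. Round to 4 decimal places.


f*(y) = sup_x {y*x - a*x^2 - b*x} = sup_x {(y-b)*x - a*x^2}
FOC: (y - b) - 2a*x = 0 => x* = (y - b)/(2a)
x* = (5.1394 - 10)/(2*4) = -0.6076
f*(5.1394) = (y-b)^2/(4a) = (5.1394 - 10)^2/(4*4)
= 23.6254/16 = 1.4766


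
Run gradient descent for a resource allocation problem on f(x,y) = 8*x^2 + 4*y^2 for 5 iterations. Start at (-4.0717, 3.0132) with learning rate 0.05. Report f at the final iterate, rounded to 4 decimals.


Gradient descent on f(x,y) = 8*x^2 + 4*y^2.
Starting point: (-4.0717, 3.0132), alpha = 0.05
Step 1: grad_x = 2*8*-4.0717 = -65.1472, grad_y = 2*4*3.0132 = 24.1056
  x_1 = -4.0717 - 0.05*-65.1472 = -0.8143
  y_1 = 3.0132 - 0.05*24.1056 = 1.8079
Step 2: grad_x = 2*8*-0.8143 = -13.0294, grad_y = 2*4*1.8079 = 14.4634
  x_2 = -0.8143 - 0.05*-13.0294 = -0.1629
  y_2 = 1.8079 - 0.05*14.4634 = 1.0848
Step 3: grad_x = 2*8*-0.1629 = -2.6059, grad_y = 2*4*1.0848 = 8.678
  x_3 = -0.1629 - 0.05*-2.6059 = -0.0326
  y_3 = 1.0848 - 0.05*8.678 = 0.6509
Step 4: grad_x = 2*8*-0.0326 = -0.5212, grad_y = 2*4*0.6509 = 5.2068
  x_4 = -0.0326 - 0.05*-0.5212 = -0.0065
  y_4 = 0.6509 - 0.05*5.2068 = 0.3905
Step 5: grad_x = 2*8*-0.0065 = -0.1042, grad_y = 2*4*0.3905 = 3.1241
  x_5 = -0.0065 - 0.05*-0.1042 = -0.0013
  y_5 = 0.3905 - 0.05*3.1241 = 0.2343
f(-0.0013, 0.2343) = 8*(-0.0013)^2 + 4*0.2343^2 = 0.2196


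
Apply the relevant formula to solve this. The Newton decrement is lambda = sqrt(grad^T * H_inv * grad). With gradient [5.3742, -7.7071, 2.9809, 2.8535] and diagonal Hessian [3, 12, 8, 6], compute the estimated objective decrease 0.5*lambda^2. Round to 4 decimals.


Step 1: H is diagonal, so H^(-1) * g = [1.7914, -0.6423, 0.3726, 0.4756].
Step 2: g^T H^(-1) g = sum_i g_i^2 / H_ii
  = (5.3742)^2/3 + (-7.7071)^2/12 + (2.9809)^2/8 + (2.8535)^2/6
  = 9.6273 + 4.9499 + 1.1107 + 1.3571 = 17.0451
Step 3: Objective decrease = 0.5 * g^T H^(-1) g = 8.5225


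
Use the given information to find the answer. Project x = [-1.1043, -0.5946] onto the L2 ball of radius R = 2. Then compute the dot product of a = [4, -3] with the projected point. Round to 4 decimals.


Step 1: Compute ||x|| (intermediates to 6 decimals).
||x|| = sqrt((-1.1043)^2 + (-0.5946)^2) = 1.254204
Step 2: Project.
Since ||x|| <= R, proj = x (no scaling needed).
proj(x) = [-1.1043, -0.5946]
Step 3: Dot product.
a^T * proj(x) = 4*(-1.1043) - 3*(-0.5946) = -2.6334


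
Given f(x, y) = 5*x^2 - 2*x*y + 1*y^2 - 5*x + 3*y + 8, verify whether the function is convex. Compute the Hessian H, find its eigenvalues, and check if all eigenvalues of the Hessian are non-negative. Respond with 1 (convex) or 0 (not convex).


The Hessian of f(x,y) = 5*x^2 - 2*x*y + 1*y^2 - 5*x + 3*y + 8 is:
H = [[10, -2], [-2, 2]]
Trace = 10 + 2 = 12
Determinant = 10*2 - (-2)^2 = 16
Discriminant = (12)^2 - 4*16 = 80.0
Eigenvalues: lambda_1 = 1.5279, lambda_2 = 10.4721
The function is convex.

1


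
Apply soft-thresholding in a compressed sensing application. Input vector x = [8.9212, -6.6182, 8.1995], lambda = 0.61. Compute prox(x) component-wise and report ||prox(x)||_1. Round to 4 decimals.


Soft-thresholding with lambda = 0.61:
prox(8.9212) = sign(8.9212)*max(|8.9212| - 0.61, 0) = 8.3112
prox(-6.6182) = sign(-6.6182)*max(|-6.6182| - 0.61, 0) = -6.0082
prox(8.1995) = sign(8.1995)*max(|8.1995| - 0.61, 0) = 7.5895
prox(x) = [8.3112, -6.0082, 7.5895]
||prox(x)||_1 = 8.3112 + 6.0082 + 7.5895 = 21.9089


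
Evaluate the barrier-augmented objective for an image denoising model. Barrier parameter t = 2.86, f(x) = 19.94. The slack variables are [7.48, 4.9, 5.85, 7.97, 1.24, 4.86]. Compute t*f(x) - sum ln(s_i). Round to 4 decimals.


Step 1: Compute log-barrier.
ln values: [2.0122, 1.5892, 1.7664, 2.0757, 0.2151, 1.581]
phi = -(2.0122 + 1.5892 + 1.7664 + 2.0757 + 0.2151 + 1.581) = -9.2397
Step 2: Compute augmented objective.
t*f(x) = 2.86*19.94 = 57.0284
Total = 57.0284 - 9.2397 = 47.7887


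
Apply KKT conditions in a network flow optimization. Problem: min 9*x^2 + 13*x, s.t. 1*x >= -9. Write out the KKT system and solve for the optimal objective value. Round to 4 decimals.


Step 1: Try lambda = 0 (constraint inactive).
Stationarity: 2*9*x + 13 = 0
x* = -13/(2*9) = -13/18 = -0.7222 (rounded; the exact value -13/18 is used below)
Check constraint: 1*-0.7222 = -0.7222 >= -9 -- satisfied.
Step 2: Compute optimal value.
f(x*) = 9*(-13/18)^2 + 13*(-13/18) = -4.6944


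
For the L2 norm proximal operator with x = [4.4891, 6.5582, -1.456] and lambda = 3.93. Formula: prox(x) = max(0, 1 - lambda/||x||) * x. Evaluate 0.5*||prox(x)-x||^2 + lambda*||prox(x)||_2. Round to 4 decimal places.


Step 1: Compute ||x||.
||x|| = 8.0797
Step 2: Compute scaling factor.
scale = max(0, 1 - 3.93/8.0797) = 0.5136
Step 3: prox(x) = [2.3056, 3.3683, -0.7478]
||prox(x)|| = 4.1497
Step 4: Proximal objective.
0.5*||prox-x||^2 = 7.7225
lambda*||prox|| = 16.3083
Total = 24.0309


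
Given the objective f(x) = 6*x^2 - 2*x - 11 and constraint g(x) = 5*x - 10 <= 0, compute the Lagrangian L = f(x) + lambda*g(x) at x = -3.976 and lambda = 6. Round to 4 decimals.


Step 1: Evaluate f(x).
f(-3.976) = 6*(-3.976)^2 - 2*(-3.976) - 11 = 91.8035
Step 2: Evaluate g(x).
g(-3.976) = 5*-3.976 - 10 = -29.88
Step 3: Compute Lagrangian.
L = 91.8035 + 6*-29.88 = -87.4765


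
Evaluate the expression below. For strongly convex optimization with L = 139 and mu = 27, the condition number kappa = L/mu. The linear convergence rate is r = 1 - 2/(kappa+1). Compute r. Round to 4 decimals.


Step 1: Compute the condition number.
kappa = L/mu = 139/27 = 5.1481
Step 2: Compute the convergence rate.
r = 1 - 2/(kappa + 1) = 1 - 2*mu/(L + mu) = (L - mu)/(L + mu) = 112/166 = 0.6747


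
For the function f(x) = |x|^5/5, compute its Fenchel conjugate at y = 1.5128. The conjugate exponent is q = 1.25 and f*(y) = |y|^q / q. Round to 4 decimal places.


The conjugate exponent q satisfies 1/p + 1/q = 1.
p = 5, so q = 5/(5 - 1) = 1.25
|y|^q = 1.5128^1.25 = 1.6777
f*(1.5128) = 1.6777 / 1.25 = 1.3422


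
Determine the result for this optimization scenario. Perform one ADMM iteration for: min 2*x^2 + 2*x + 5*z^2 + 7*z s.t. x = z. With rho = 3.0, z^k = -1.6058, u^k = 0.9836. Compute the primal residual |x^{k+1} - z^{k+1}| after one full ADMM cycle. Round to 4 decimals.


ADMM iteration with rho = 3.0, z^k = -1.6058, u^k = 0.9836
Step 1: x-update.
Minimize 2*x^2 + 2*x + (3.0/2)*(x + 1.6058 + 0.9836)^2
FOC: (2*2 + 3.0)*x = -2 + 3.0*(-1.6058 - 0.9836)
x^{k+1} = -1.3955
Step 2: z-update.
Minimize 5*z^2 + 7*z + (3.0/2)*(-1.3955 - z + 0.9836)^2
FOC: (2*5 + 3.0)*z = -7 + 3.0*(-1.3955 + 0.9836)
z^{k+1} = -0.6335
Step 3: u-update.
u^{k+1} = 0.9836 - 1.3955 + 0.6335 = 0.2216
Step 4: Primal residual = |-1.3955 + 0.6335| = 0.762


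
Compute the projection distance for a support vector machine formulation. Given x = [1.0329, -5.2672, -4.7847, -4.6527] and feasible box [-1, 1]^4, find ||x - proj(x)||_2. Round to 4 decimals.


Project each component onto [-1, 1].
clip(1.0329) = 1.0, clip(-5.2672) = -1.0, clip(-4.7847) = -1.0, clip(-4.6527) = -1.0
Projection = [1.0, -1.0, -1.0, -1.0]
Squared diffs: [0.0011, 18.209, 14.324, 13.3422]
Distance = sqrt(45.8763) = 6.7732


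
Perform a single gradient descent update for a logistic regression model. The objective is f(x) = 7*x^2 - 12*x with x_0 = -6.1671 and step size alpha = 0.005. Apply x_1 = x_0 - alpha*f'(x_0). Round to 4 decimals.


We compute the gradient at x_0 and apply the update.
f'(x) = 14*x - 12
f'(-6.1671) = 14*-6.1671 - 12 = -98.3394
x_1 = -6.1671 - 0.005*-98.3394 = -5.6754


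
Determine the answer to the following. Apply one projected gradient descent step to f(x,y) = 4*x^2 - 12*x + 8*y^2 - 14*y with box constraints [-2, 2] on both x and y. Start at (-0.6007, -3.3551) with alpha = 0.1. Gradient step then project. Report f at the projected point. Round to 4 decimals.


Step 1: Compute gradient at (-0.6007, -3.3551).
grad_x = 2*4*-0.6007 - 12 = -16.8056
grad_y = 2*8*-3.3551 - 14 = -67.6816
Step 2: Gradient step.
x_raw = -0.6007 - 0.1*-16.8056 = 1.0799
y_raw = -3.3551 - 0.1*-67.6816 = 3.4131
Step 3: Project onto [-2, 2].
x_proj = clip(1.0799) = 1.0799
y_proj = clip(3.4131) = 2.0
Step 4: Evaluate f.
f(1.0799, 2.0) = -4.2939


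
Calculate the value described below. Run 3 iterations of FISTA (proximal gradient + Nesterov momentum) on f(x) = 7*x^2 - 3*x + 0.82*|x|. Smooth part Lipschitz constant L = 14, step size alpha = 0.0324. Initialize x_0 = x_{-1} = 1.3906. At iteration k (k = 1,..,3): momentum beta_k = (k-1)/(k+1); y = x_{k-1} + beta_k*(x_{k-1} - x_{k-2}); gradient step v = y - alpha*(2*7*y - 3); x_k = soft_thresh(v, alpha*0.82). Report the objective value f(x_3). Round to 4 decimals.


FISTA on f(x) = 7*x^2 - 3*x + 0.82*|x|
L = 14, alpha = 0.0324
Iteration 1: beta = 0.0, y = 1.3906 + 0.0*(1.3906 - 1.3906) = 1.3906
  grad(y) = 16.4684, v = y - alpha*grad = 0.857
  prox(v) = soft_thresh(0.857, 0.0266) = 0.8305
Iteration 2: beta = 0.3333, y = 0.8305 + 0.3333*(0.8305 - 1.3906) = 0.6437
  grad(y) = 6.0124, v = y - alpha*grad = 0.4489
  prox(v) = soft_thresh(0.4489, 0.0266) = 0.4224
Iteration 3: beta = 0.5, y = 0.4224 + 0.5*(0.4224 - 0.8305) = 0.2183
  grad(y) = 0.0566, v = y - alpha*grad = 0.2165
  prox(v) = soft_thresh(0.2165, 0.0266) = 0.1899
f(x_3) = 7*0.1899^2 - 3*0.1899 + 0.82*|0.1899| = -0.1615


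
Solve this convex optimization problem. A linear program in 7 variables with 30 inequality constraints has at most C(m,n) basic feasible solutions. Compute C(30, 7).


Each vertex corresponds to some choice of n active constraints out of m, so the number of vertices is at most C(m, n) = m! / (n!(m-n)!).
m = 30, n = 7
Numerator: 30 * 29 * 28 * 27 * 26 * 25 * 24
Denominator: 7! = 5040
C(30, 7) = 2035800


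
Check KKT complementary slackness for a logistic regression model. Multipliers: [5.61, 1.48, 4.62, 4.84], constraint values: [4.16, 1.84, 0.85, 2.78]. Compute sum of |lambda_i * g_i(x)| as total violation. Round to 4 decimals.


KKT complementary slackness check:
lambda_1 * g_1 = 5.61 * 4.16 = 23.3376
lambda_2 * g_2 = 1.48 * 1.84 = 2.7232
lambda_3 * g_3 = 4.62 * 0.85 = 3.927
lambda_4 * g_4 = 4.84 * 2.78 = 13.4552
Total violation = 23.3376 + 2.7232 + 3.927 + 13.4552 = 43.443


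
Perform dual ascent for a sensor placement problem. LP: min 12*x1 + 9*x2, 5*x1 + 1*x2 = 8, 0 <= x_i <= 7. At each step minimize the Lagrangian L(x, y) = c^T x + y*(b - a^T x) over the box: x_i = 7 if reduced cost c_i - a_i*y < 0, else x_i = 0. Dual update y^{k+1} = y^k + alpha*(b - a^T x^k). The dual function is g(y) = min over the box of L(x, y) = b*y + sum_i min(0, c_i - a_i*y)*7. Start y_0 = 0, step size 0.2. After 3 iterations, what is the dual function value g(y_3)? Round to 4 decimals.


Dual ascent for LP: min 12*x1 + 9*x2, 5*x1 + 1*x2 = 8, 0 <= x_i <= 7
Step 1: y^k = 0.0, reduced costs: (12.0, 9.0)
  x^k = (0.0, 0.0), subgradient = b - a^T x = 8.0
  y^{k+1} = 0.0 + 0.2*8.0 = 1.6
Step 2: y^k = 1.6, reduced costs: (4.0, 7.4)
  x^k = (0.0, 0.0), subgradient = b - a^T x = 8.0
  y^{k+1} = 1.6 + 0.2*8.0 = 3.2
Step 3: y^k = 3.2, reduced costs: (-4.0, 5.8)
  x^k = (7.0, 0.0), subgradient = b - a^T x = -27.0
  y^{k+1} = 3.2 + 0.2*-27.0 = -2.2
Dual objective at y_3 = -2.2: reduced costs (23.0, 11.2), box minimizer x = (0.0, 0.0)
g(y_3) = b*y + (c1 - a1*y)*x1 + (c2 - a2*y)*x2 = 8*(-2.2) + 23.0*0.0 + 11.2*0.0 = -17.6 + 0.0 + 0.0 = -17.6


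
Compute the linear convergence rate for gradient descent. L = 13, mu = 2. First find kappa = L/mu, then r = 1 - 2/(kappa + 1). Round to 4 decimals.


Step 1: Compute the condition number.
kappa = L/mu = 13/2 = 6.5
Step 2: Compute the convergence rate.
r = 1 - 2/(kappa + 1) = 1 - 2*mu/(L + mu) = (L - mu)/(L + mu) = 11/15 = 0.7333
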